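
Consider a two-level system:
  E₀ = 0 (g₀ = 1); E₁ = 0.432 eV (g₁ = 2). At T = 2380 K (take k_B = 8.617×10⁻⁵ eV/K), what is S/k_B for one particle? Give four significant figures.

0.6301

k_BT = 8.617×10⁻⁵ × 2380 K = 0.205085 eV.
Eᵢ/kT = 0, 2.10644.
Z = Σ gᵢe^(−Eᵢ/kT) = 1·e^(−0) + 2·e^(−2.10644) = 1.00000 + 0.243341 = 1.24334.
⟨E⟩ = Σ EᵢPᵢ = 0.0845491 eV.
S/k_B = ln Z + ⟨E⟩/kT = ln(1.24334) + 0.0845491/0.205085 = 0.217801 + 0.412264 = 0.6301.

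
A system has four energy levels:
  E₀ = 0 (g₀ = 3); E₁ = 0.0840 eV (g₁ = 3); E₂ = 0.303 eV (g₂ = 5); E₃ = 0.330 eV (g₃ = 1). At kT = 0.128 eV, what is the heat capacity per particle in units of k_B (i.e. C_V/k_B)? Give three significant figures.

0.537

Eᵢ/kT = 0, 0.65625, 2.3672, 2.5781.
Z = Σ gᵢe^(−Eᵢ/kT) = 3·e^(−0) + 3·e^(−0.65625) + 5·e^(−2.3672) + 1·e^(−2.5781) = 3.0000 + 1.5564 + 0.46871 + 0.075918 = 5.1010.
⟨E⟩ = 0.058383 eV, ⟨E²⟩ = 0.012210 eV².
C_V/k_B = (⟨E²⟩ − ⟨E⟩²)/(kT)² = (0.012210 − 0.0034086)/0.016384 = 0.537.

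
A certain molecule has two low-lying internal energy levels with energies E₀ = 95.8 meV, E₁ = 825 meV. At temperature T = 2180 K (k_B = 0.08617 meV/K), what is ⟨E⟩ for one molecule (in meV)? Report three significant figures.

111 meV

k_BT = 0.08617 × 2180 K = 187.85 meV.
Eᵢ/kT = 0.50998, 4.3918.
Z = Σ e^(−Eᵢ/kT) = e^(−0.50998) + e^(−4.3918) = 0.60051 + 0.012378 = 0.61289.
⟨E⟩ = Σ Eᵢ e^(−Eᵢ/kT) / Z = (95.8·0.60051 + 825·0.012378) / 0.61289 = 111 meV.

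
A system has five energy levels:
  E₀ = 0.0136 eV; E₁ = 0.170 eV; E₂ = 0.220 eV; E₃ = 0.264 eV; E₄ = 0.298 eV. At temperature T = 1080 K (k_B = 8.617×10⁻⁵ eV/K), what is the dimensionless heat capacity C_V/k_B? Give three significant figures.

k_BT = 8.617×10⁻⁵ × 1080 K = 0.093064 eV.
Eᵢ/kT = 0.14614, 1.8267, 2.3640, 2.8368, 3.2021.
Z = Σ e^(−Eᵢ/kT) = e^(−0.14614) + e^(−1.8267) + e^(−2.3640) + e^(−2.8368) + e^(−3.2021) = 0.86404 + 0.16094 + 0.094043 + 0.058613 + 0.040677 = 1.2183.
⟨E⟩ = 0.071736 eV, ⟨E²⟩ = 0.014003 eV².
C_V/k_B = (⟨E²⟩ − ⟨E⟩²)/(kT)² = (0.014003 − 0.0051461)/0.0086609 = 1.02.

1.02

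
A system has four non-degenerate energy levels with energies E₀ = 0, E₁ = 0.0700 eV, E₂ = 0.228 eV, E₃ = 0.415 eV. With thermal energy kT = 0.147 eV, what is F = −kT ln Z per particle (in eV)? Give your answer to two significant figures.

-0.094 eV

Eᵢ/kT = 0, 0.4762, 1.551, 2.823.
Z = Σ e^(−Eᵢ/kT) = e^(−0) + e^(−0.4762) + e^(−1.551) + e^(−2.823) = 1.000 + 0.6211 + 0.2120 + 0.05943 = 1.893.
F = −kT ln Z = −0.147 × ln(1.893) = −0.147 × 0.6382 = -0.094 eV.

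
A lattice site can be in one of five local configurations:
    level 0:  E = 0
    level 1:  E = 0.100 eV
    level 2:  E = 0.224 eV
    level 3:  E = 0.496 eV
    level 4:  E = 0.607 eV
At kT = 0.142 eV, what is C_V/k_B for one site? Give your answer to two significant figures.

0.56

Eᵢ/kT = 0, 0.7042, 1.577, 3.493, 4.275.
Z = Σ e^(−Eᵢ/kT) = e^(−0) + e^(−0.7042) + e^(−1.577) + e^(−3.493) + e^(−4.275) = 1.000 + 0.4945 + 0.2066 + 0.03041 + 0.01391 = 1.745.
⟨E⟩ = 0.06834 eV, ⟨E²⟩ = 0.01600 eV².
C_V/k_B = (⟨E²⟩ − ⟨E⟩²)/(kT)² = (0.01600 − 0.004670)/0.02016 = 0.56.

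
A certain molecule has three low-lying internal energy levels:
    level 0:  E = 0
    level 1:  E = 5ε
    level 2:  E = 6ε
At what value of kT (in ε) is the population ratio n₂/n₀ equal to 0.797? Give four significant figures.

n₂/n₀ = exp[−(E₂−E₀)/kT] = 0.797.
⇒ (E₂−E₀)/kT = ln(1/0.797) = ln(1.25471) = 0.226904.
kT = 6ε / 0.226904 = 26.44 ε.

26.44 ε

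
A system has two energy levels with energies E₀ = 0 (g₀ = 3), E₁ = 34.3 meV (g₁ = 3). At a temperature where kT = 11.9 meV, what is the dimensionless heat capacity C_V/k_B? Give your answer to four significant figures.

0.4172

Eᵢ/kT = 0, 2.88235.
Z = Σ gᵢe^(−Eᵢ/kT) = 3·e^(−0) + 3·e^(−2.88235) = 3.00000 + 0.168009 = 3.16801.
⟨E⟩ = 1.81903 meV, ⟨E²⟩ = 62.3928 meV².
C_V/k_B = (⟨E²⟩ − ⟨E⟩²)/(kT)² = (62.3928 − 3.30887)/141.610 = 0.4172.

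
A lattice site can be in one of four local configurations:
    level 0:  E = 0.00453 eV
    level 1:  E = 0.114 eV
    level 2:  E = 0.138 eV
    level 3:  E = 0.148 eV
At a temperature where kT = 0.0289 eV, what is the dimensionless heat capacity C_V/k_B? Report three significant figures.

0.655

Eᵢ/kT = 0.15675, 3.9446, 4.7751, 5.1211.
Z = Σ e^(−Eᵢ/kT) = e^(−0.15675) + e^(−3.9446) + e^(−4.7751) + e^(−5.1211) = 0.85492 + 0.019359 + 0.0084372 + 0.0059695 = 0.88869.
⟨E⟩ = 0.0091455 eV, ⟨E²⟩ = 0.00063078 eV².
C_V/k_B = (⟨E²⟩ − ⟨E⟩²)/(kT)² = (0.00063078 − 0.000083640)/0.00083521 = 0.655.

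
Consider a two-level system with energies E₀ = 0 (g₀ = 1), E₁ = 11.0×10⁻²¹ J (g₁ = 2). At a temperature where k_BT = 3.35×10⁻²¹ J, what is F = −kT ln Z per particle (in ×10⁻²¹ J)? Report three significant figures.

Eᵢ/kT = 0, 3.2836.
Z = Σ gᵢe^(−Eᵢ/kT) = 1·e^(−0) + 2·e^(−3.2836) = 1.0000 + 0.074986 = 1.0750.
F = −kT ln Z = −3.35 × ln(1.0750) = −3.35 × 0.072321 = -0.242 ×10⁻²¹ J.

-0.242 ×10⁻²¹ J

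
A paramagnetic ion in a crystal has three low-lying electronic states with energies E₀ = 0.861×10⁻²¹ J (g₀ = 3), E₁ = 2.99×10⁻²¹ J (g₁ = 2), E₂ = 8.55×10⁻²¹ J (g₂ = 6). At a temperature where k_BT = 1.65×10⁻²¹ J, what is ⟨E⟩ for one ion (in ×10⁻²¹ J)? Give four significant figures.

Eᵢ/kT = 0.521818, 1.81212, 5.18182.
Z = Σ gᵢe^(−Eᵢ/kT) = 3·e^(−0.521818) + 2·e^(−1.81212) + 6·e^(−5.18182) = 1.78032 + 0.326615 + 0.0337066 = 2.14064.
⟨E⟩ = Σ Eᵢ gᵢe^(−Eᵢ/kT) / Z = (0.861·1.78032 + 2.99·0.326615 + 8.55·0.0337066) / 2.14064 = 1.307 ×10⁻²¹ J.

1.307 ×10⁻²¹ J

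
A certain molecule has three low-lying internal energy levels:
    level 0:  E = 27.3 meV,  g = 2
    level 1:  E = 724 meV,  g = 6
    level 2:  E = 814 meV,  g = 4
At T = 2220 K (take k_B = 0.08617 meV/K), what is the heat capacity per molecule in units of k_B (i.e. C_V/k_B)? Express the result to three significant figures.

k_BT = 0.08617 × 2220 K = 191.30 meV.
Eᵢ/kT = 0.14271, 3.7846, 4.2551.
Z = Σ gᵢe^(−Eᵢ/kT) = 2·e^(−0.14271) + 6·e^(−3.7846) + 4·e^(−4.2551) = 1.7340 + 0.13631 + 0.056767 = 1.9271.
⟨E⟩ = 99.754 meV, ⟨E²⟩ = 57266 meV².
C_V/k_B = (⟨E²⟩ − ⟨E⟩²)/(kT)² = (57266 − 9950.9)/36596 = 1.29.

1.29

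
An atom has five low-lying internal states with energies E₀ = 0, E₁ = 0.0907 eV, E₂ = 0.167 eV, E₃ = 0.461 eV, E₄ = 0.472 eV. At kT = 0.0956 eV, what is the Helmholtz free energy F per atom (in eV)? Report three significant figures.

Eᵢ/kT = 0, 0.94874, 1.7469, 4.8222, 4.9372.
Z = Σ e^(−Eᵢ/kT) = e^(−0) + e^(−0.94874) + e^(−1.7469) + e^(−4.8222) + e^(−4.9372) = 1.0000 + 0.38723 + 0.17431 + 0.0080491 + 0.0071747 = 1.5768.
F = −kT ln Z = −0.0956 × ln(1.5768) = −0.0956 × 0.45540 = -0.0435 eV.

-0.0435 eV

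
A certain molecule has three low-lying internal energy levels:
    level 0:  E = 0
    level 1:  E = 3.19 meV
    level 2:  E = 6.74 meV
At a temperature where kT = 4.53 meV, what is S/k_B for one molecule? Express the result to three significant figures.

Eᵢ/kT = 0, 0.70419, 1.4879.
Z = Σ e^(−Eᵢ/kT) = e^(−0) + e^(−0.70419) + e^(−1.4879) = 1.0000 + 0.49451 + 0.22585 = 1.7204.
⟨E⟩ = Σ EᵢPᵢ = 1.8017 meV.
S/k_B = ln Z + ⟨E⟩/kT = ln(1.7204) + 1.8017/4.53 = 0.54256 + 0.39773 = 0.940.

0.940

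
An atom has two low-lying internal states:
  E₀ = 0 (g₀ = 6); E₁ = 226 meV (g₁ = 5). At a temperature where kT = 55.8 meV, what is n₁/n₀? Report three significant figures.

0.0145

n₁/n₀ = (g₁/g₀) exp[−(E₁−E₀)/kT] = (5/6) × exp(−(226 meV)/(55.8 meV)) = (5/6) × exp(-4.0502) = 0.0145.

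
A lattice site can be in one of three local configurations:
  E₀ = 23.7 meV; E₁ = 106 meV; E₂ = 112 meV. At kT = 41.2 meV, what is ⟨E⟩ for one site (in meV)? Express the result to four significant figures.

40.88 meV

Eᵢ/kT = 0.575243, 2.57282, 2.71845.
Z = Σ e^(−Eᵢ/kT) = e^(−0.575243) + e^(−2.57282) + e^(−2.71845) = 0.562568 + 0.0763200 + 0.0659769 = 0.704865.
⟨E⟩ = Σ Eᵢ e^(−Eᵢ/kT) / Z = (23.7·0.562568 + 106·0.0763200 + 112·0.0659769) / 0.704865 = 40.88 meV.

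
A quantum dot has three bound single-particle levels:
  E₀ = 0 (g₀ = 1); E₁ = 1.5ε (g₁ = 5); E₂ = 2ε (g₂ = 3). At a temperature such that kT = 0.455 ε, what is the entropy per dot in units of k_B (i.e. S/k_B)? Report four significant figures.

0.8327

Eᵢ/kT = 0, 3.29670, 4.39560.
Z = Σ gᵢe^(−Eᵢ/kT) = 1·e^(−0) + 5·e^(−3.29670) + 3·e^(−4.39560) = 1.00000 + 0.185025 + 0.0369944 = 1.22202.
⟨E⟩ = Σ EᵢPᵢ = 0.287660 ε.
S/k_B = ln Z + ⟨E⟩/kT = ln(1.22202) + 0.287660/0.455 = 0.200505 + 0.632220 = 0.8327.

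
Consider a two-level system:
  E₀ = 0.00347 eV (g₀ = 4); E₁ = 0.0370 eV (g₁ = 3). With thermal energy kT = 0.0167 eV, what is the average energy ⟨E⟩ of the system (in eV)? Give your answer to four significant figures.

0.006538 eV

Eᵢ/kT = 0.207784, 2.21557.
Z = Σ gᵢe^(−Eᵢ/kT) = 4·e^(−0.207784) + 3·e^(−2.21557) = 3.24953 + 0.327274 = 3.57680.
⟨E⟩ = Σ Eᵢ gᵢe^(−Eᵢ/kT) / Z = (0.00347·3.24953 + 0.0370·0.327274) / 3.57680 = 0.006538 eV.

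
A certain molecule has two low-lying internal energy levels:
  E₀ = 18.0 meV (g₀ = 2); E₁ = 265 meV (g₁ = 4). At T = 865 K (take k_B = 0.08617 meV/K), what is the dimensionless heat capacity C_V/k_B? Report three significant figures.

0.694

k_BT = 0.08617 × 865 K = 74.537 meV.
Eᵢ/kT = 0.24149, 3.5553.
Z = Σ gᵢe^(−Eᵢ/kT) = 2·e^(−0.24149) + 4·e^(−3.5553) = 1.5709 + 0.11429 = 1.6852.
⟨E⟩ = 34.751 meV, ⟨E²⟩ = 5064.7 meV².
C_V/k_B = (⟨E²⟩ − ⟨E⟩²)/(kT)² = (5064.7 − 1207.6)/5555.8 = 0.694.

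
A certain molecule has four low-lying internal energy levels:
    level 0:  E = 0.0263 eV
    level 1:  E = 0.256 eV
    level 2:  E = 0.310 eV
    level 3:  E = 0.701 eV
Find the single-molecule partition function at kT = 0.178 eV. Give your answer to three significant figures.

Eᵢ/kT = 0.14775, 1.4382, 1.7416, 3.9382.
Z = Σ e^(−Eᵢ/kT) = e^(−0.14775) + e^(−1.4382) + e^(−1.7416) + e^(−3.9382) = 0.86265 + 0.23735 + 0.17524 + 0.019483 = 1.2947.

Z = 1.29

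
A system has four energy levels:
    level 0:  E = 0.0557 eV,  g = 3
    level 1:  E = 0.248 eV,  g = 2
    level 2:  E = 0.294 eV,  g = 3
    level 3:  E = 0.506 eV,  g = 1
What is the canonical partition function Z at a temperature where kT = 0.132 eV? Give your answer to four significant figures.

Eᵢ/kT = 0.421970, 1.87879, 2.22727, 3.83333.
Z = Σ gᵢe^(−Eᵢ/kT) = 3·e^(−0.421970) + 2·e^(−1.87879) + 3·e^(−2.22727) + 1·e^(−3.83333) = 1.96726 + 0.305550 + 0.323467 + 0.0216374 = 2.61791.

Z = 2.618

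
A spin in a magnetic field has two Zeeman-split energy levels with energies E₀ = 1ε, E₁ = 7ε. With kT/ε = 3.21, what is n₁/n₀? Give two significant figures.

n₁/n₀ = exp[−(E₁−E₀)/kT] = exp(−(6ε)/(3.21ε)) = exp(-1.869) = 0.15.

0.15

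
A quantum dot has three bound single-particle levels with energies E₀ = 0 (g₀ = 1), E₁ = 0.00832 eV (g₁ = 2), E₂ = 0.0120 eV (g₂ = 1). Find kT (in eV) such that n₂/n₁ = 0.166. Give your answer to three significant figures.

0.00334 eV

n₂/n₁ = (g₂/g₁) exp[−(E₂−E₁)/kT] = 0.166.
⇒ (E₂−E₁)/kT = ln((1/2)/0.166) = ln(3.0120) = 1.1026.
kT = 0.00368 eV / 1.1026 = 0.00334 eV.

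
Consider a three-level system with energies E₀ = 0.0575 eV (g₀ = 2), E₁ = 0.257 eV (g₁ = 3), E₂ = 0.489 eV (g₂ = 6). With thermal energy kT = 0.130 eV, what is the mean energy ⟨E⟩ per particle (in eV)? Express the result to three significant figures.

0.135 eV

Eᵢ/kT = 0.44231, 1.9769, 3.7615.
Z = Σ gᵢe^(−Eᵢ/kT) = 2·e^(−0.44231) + 3·e^(−1.9769) + 6·e^(−3.7615) = 1.2851 + 0.41549 + 0.13949 = 1.8401.
⟨E⟩ = Σ Eᵢ gᵢe^(−Eᵢ/kT) / Z = (0.0575·1.2851 + 0.257·0.41549 + 0.489·0.13949) / 1.8401 = 0.135 eV.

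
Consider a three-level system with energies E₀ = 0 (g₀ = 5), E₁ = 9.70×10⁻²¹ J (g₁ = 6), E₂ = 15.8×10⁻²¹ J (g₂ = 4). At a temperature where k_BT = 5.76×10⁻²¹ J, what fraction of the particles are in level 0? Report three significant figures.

0.785

Eᵢ/kT = 0, 1.6840, 2.7431.
Z = Σ gᵢe^(−Eᵢ/kT) = 5·e^(−0) + 6·e^(−1.6840) + 4·e^(−2.7431) = 5.0000 + 1.1138 + 0.25748 = 6.3713.
P₀ = g₀ e^(−E₀/kT) / Z = 5.0000/6.3713 = 0.785.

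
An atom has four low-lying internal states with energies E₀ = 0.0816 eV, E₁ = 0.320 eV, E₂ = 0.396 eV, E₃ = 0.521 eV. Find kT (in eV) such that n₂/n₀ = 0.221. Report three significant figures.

0.208 eV

n₂/n₀ = exp[−(E₂−E₀)/kT] = 0.221.
⇒ (E₂−E₀)/kT = ln(1/0.221) = ln(4.5249) = 1.5096.
kT = 0.3144 eV / 1.5096 = 0.208 eV.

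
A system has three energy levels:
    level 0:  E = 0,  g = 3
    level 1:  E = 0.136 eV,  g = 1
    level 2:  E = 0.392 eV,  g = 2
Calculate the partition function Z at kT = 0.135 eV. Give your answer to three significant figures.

Eᵢ/kT = 0, 1.0074, 2.9037.
Z = Σ gᵢe^(−Eᵢ/kT) = 3·e^(−0) + 1·e^(−1.0074) + 2·e^(−2.9037) = 3.0000 + 0.36517 + 0.10964 = 3.4748.

Z = 3.47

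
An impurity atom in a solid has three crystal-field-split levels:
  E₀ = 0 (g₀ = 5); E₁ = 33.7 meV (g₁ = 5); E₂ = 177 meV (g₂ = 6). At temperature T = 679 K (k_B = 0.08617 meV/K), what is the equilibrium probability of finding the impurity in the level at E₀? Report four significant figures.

k_BT = 0.08617 × 679 K = 58.5094 meV.
Eᵢ/kT = 0, 0.575976, 3.02515.
Z = Σ gᵢe^(−Eᵢ/kT) = 5·e^(−0) + 5·e^(−0.575976) + 6·e^(−3.02515) = 5.00000 + 2.81078 + 0.291303 = 8.10208.
P₀ = g₀ e^(−E₀/kT) / Z = 5.00000/8.10208 = 0.6171.

0.6171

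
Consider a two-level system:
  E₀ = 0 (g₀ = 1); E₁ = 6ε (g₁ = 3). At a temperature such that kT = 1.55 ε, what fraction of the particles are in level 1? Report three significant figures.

Eᵢ/kT = 0, 3.8710.
Z = Σ gᵢe^(−Eᵢ/kT) = 1·e^(−0) + 3·e^(−3.8710) = 1.0000 + 0.062513 = 1.0625.
P₁ = g₁ e^(−E₁/kT) / Z = 0.062513/1.0625 = 0.0588.

0.0588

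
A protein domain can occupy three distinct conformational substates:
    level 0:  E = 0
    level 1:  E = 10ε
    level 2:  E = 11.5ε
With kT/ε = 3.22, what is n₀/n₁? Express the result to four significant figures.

n₀/n₁ = exp[−(E₀−E₁)/kT] = exp(−(-10ε)/(3.22ε)) = exp(3.10559) = 22.32.

22.32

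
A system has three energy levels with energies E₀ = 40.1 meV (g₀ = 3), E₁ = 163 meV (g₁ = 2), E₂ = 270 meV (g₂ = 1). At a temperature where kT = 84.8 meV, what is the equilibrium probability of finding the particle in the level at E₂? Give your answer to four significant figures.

Eᵢ/kT = 0.472877, 1.92217, 3.18396.
Z = Σ gᵢe^(−Eᵢ/kT) = 3·e^(−0.472877) + 2·e^(−1.92217) + 1·e^(−3.18396) = 1.86962 + 0.292578 + 0.0414213 = 2.20362.
P₂ = g₂ e^(−E₂/kT) / Z = 0.0414213/2.20362 = 0.01880.

0.01880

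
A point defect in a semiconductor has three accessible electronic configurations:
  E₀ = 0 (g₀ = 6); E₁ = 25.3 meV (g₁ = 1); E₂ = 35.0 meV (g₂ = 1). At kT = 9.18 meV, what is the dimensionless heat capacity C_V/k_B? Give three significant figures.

0.130

Eᵢ/kT = 0, 2.7560, 3.8126.
Z = Σ gᵢe^(−Eᵢ/kT) = 6·e^(−0) + 1·e^(−2.7560) + 1·e^(−3.8126) = 6.0000 + 0.063545 + 0.022091 = 6.0856.
⟨E⟩ = 0.39123 meV, ⟨E²⟩ = 11.131 meV².
C_V/k_B = (⟨E²⟩ − ⟨E⟩²)/(kT)² = (11.131 − 0.15306)/84.272 = 0.130.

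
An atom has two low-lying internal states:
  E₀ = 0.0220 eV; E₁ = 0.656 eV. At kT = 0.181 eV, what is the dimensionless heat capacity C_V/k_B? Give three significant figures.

Eᵢ/kT = 0.12155, 3.6243.
Z = Σ e^(−Eᵢ/kT) = e^(−0.12155) + e^(−3.6243) = 0.88555 + 0.026668 = 0.91222.
⟨E⟩ = 0.040534 eV, ⟨E²⟩ = 0.013050 eV².
C_V/k_B = (⟨E²⟩ − ⟨E⟩²)/(kT)² = (0.013050 − 0.0016430)/0.032761 = 0.348.

0.348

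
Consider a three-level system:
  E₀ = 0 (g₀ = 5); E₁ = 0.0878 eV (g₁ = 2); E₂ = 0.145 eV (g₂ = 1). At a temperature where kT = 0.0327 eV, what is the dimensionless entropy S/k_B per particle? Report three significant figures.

1.72

Eᵢ/kT = 0, 2.6850, 4.4343.
Z = Σ gᵢe^(−Eᵢ/kT) = 5·e^(−0) + 2·e^(−2.6850) + 1·e^(−4.4343) = 5.0000 + 0.13644 + 0.011863 = 5.1483.
⟨E⟩ = Σ EᵢPᵢ = 0.0026610 eV.
S/k_B = ln Z + ⟨E⟩/kT = ln(5.1483) + 0.0026610/0.0327 = 1.6387 + 0.081376 = 1.72.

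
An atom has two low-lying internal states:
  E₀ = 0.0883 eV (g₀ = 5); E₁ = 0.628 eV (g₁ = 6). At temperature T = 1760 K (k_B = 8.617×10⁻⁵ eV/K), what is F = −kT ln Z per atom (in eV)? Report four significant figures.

k_BT = 8.617×10⁻⁵ × 1760 K = 0.151659 eV.
Eᵢ/kT = 0.582227, 4.14087.
Z = Σ gᵢe^(−Eᵢ/kT) = 5·e^(−0.582227) + 6·e^(−4.14087) = 2.79326 + 0.0954540 = 2.88871.
F = −kT ln Z = −0.151659 × ln(2.88871) = −0.151659 × 1.06081 = -0.1609 eV.

-0.1609 eV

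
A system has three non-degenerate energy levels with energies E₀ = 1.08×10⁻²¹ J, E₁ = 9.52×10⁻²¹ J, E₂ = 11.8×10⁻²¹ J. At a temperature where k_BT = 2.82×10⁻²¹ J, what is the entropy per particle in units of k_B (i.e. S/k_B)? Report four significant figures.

Eᵢ/kT = 0.382979, 3.37589, 4.18440.
Z = Σ e^(−Eᵢ/kT) = e^(−0.382979) + e^(−3.37589) + e^(−4.18440) = 0.681827 + 0.0341877 + 0.0152313 = 0.731246.
⟨E⟩ = Σ EᵢPᵢ = 1.69788 ×10⁻²¹ J.
S/k_B = ln Z + ⟨E⟩/kT = ln(0.731246) + 1.69788/2.82 = -0.313005 + 0.602085 = 0.2891.

0.2891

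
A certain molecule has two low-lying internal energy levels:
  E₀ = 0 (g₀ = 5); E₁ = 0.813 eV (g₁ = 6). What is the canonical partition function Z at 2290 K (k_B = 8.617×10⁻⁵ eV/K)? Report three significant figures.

k_BT = 8.617×10⁻⁵ × 2290 K = 0.19733 eV.
Eᵢ/kT = 0, 4.1200.
Z = Σ gᵢe^(−Eᵢ/kT) = 5·e^(−0) + 6·e^(−4.1200) = 5.0000 + 0.097467 = 5.0975.

Z = 5.10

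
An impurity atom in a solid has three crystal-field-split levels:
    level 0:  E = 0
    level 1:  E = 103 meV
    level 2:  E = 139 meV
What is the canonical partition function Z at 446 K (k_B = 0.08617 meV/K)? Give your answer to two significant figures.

Z = 1.1

k_BT = 0.08617 × 446 K = 38.43 meV.
Eᵢ/kT = 0, 2.680, 3.617.
Z = Σ e^(−Eᵢ/kT) = e^(−0) + e^(−2.680) + e^(−3.617) = 1.000 + 0.06856 + 0.02686 = 1.095.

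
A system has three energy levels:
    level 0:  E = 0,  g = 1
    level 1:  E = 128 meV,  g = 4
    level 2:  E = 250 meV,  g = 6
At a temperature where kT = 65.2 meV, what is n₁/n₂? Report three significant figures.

n₁/n₂ = (g₁/g₂) exp[−(E₁−E₂)/kT] = (4/6) × exp(−(-122 meV)/(65.2 meV)) = (4/6) × exp(1.8712) = 4.33.

4.33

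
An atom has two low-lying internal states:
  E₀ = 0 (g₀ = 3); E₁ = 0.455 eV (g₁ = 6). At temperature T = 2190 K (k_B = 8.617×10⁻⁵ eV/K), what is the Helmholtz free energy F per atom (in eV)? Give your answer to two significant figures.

-0.24 eV

k_BT = 8.617×10⁻⁵ × 2190 K = 0.1887 eV.
Eᵢ/kT = 0, 2.411.
Z = Σ gᵢe^(−Eᵢ/kT) = 3·e^(−0) + 6·e^(−2.411) = 3.000 + 0.5384 = 3.538.
F = −kT ln Z = −0.1887 × ln(3.538) = −0.1887 × 1.264 = -0.24 eV.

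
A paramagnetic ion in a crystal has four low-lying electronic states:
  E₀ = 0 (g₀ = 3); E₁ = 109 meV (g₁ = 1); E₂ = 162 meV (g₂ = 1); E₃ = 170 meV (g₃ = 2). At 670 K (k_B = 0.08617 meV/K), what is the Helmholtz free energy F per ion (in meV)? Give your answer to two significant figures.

k_BT = 0.08617 × 670 K = 57.73 meV.
Eᵢ/kT = 0, 1.888, 2.806, 2.945.
Z = Σ gᵢe^(−Eᵢ/kT) = 3·e^(−0) + 1·e^(−1.888) + 1·e^(−2.806) + 2·e^(−2.945) = 3.000 + 0.1514 + 0.06045 + 0.1052 = 3.317.
F = −kT ln Z = −57.73 × ln(3.317) = −57.73 × 1.199 = -69 meV.

-69 meV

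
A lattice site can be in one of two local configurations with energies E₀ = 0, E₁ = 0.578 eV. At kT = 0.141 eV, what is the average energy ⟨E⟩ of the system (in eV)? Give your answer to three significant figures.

Eᵢ/kT = 0, 4.0993.
Z = Σ e^(−Eᵢ/kT) = e^(−0) + e^(−4.0993) = 1.0000 + 0.016584 = 1.0166.
⟨E⟩ = Σ Eᵢ e^(−Eᵢ/kT) / Z = (0·1.0000 + 0.578·0.016584) / 1.0166 = 0.00943 eV.

0.00943 eV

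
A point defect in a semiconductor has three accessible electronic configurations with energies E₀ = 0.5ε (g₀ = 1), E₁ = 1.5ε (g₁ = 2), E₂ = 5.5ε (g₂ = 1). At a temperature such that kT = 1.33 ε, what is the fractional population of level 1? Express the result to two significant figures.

0.48

Eᵢ/kT = 0.3759, 1.128, 4.135.
Z = Σ gᵢe^(−Eᵢ/kT) = 1·e^(−0.3759) + 2·e^(−1.128) + 1·e^(−4.135) = 0.6867 + 0.6474 + 0.01600 = 1.350.
P₁ = g₁ e^(−E₁/kT) / Z = 0.6474/1.350 = 0.48.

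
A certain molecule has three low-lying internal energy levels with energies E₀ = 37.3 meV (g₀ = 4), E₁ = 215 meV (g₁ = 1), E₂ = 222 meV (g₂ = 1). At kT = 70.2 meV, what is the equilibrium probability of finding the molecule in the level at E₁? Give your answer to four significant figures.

Eᵢ/kT = 0.531339, 3.06268, 3.16239.
Z = Σ gᵢe^(−Eᵢ/kT) = 4·e^(−0.531339) + 1·e^(−3.06268) + 1·e^(−3.16239) = 2.35127 + 0.0467622 + 0.0423245 = 2.44036.
P₁ = g₁ e^(−E₁/kT) / Z = 0.0467622/2.44036 = 0.01916.

0.01916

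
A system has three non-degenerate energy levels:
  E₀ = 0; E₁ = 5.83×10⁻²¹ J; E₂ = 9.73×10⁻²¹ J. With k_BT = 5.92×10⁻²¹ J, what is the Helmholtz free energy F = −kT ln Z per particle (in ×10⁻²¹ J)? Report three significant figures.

-2.66 ×10⁻²¹ J

Eᵢ/kT = 0, 0.98480, 1.6436.
Z = Σ e^(−Eᵢ/kT) = e^(−0) + e^(−0.98480) + e^(−1.6436) = 1.0000 + 0.37351 + 0.19328 = 1.5668.
F = −kT ln Z = −5.92 × ln(1.5668) = −5.92 × 0.44904 = -2.66 ×10⁻²¹ J.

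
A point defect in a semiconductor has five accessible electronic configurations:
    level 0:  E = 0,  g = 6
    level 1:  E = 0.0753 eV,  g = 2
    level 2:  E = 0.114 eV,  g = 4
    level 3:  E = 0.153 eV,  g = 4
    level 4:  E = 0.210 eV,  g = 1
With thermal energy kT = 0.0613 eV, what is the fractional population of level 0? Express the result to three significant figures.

Eᵢ/kT = 0, 1.2284, 1.8597, 2.4959, 3.4258.
Z = Σ gᵢe^(−Eᵢ/kT) = 6·e^(−0) + 2·e^(−1.2284) + 4·e^(−1.8597) + 4·e^(−2.4959) + 1·e^(−3.4258) = 6.0000 + 0.58552 + 0.62288 + 0.32969 + 0.032523 = 7.5706.
P₀ = g₀ e^(−E₀/kT) / Z = 6.0000/7.5706 = 0.793.

0.793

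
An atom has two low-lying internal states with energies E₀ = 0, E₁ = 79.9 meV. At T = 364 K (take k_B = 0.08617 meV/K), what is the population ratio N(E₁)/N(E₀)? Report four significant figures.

k_BT = 0.08617 × 364 K = 31.3659 meV.
n₁/n₀ = exp[−(E₁−E₀)/kT] = exp(−(79.9 meV)/(31.3659 meV)) = exp(-2.54735) = 0.07829.

0.07829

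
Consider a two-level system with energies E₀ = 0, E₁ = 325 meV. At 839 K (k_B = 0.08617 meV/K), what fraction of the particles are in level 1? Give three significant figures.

k_BT = 0.08617 × 839 K = 72.297 meV.
Eᵢ/kT = 0, 4.4953.
Z = Σ e^(−Eᵢ/kT) = e^(−0) + e^(−4.4953) = 1.0000 + 0.011161 = 1.0112.
P₁ = e^(−E₁/kT) / Z = 0.011161/1.0112 = 0.0110.

0.0110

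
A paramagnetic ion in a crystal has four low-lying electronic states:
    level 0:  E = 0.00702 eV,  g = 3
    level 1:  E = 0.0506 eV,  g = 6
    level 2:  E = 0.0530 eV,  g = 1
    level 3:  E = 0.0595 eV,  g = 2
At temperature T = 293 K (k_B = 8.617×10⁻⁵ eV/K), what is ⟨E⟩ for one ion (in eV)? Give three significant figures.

0.0220 eV

k_BT = 8.617×10⁻⁵ × 293 K = 0.025248 eV.
Eᵢ/kT = 0.27804, 2.0041, 2.0992, 2.3566.
Z = Σ gᵢe^(−Eᵢ/kT) = 3·e^(−0.27804) + 6·e^(−2.0041) + 1·e^(−2.0992) + 2·e^(−2.3566) = 2.2718 + 0.80869 + 0.12255 + 0.18948 = 3.3925.
⟨E⟩ = Σ Eᵢ gᵢe^(−Eᵢ/kT) / Z = (0.00702·2.2718 + 0.0506·0.80869 + 0.0530·0.12255 + 0.0595·0.18948) / 3.3925 = 0.0220 eV.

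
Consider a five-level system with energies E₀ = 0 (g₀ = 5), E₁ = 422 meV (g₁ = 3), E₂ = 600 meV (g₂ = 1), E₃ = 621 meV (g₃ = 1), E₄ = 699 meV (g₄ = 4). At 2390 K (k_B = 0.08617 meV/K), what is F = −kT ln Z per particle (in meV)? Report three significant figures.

-356 meV

k_BT = 0.08617 × 2390 K = 205.95 meV.
Eᵢ/kT = 0, 2.0490, 2.9133, 3.0153, 3.3940.
Z = Σ gᵢe^(−Eᵢ/kT) = 5·e^(−0) + 3·e^(−2.0490) + 1·e^(−2.9133) + 1·e^(−3.0153) + 4·e^(−3.3940) = 5.0000 + 0.38659 + 0.054296 + 0.049031 + 0.13430 = 5.6242.
F = −kT ln Z = −205.95 × ln(5.6242) = −205.95 × 1.7271 = -356 meV.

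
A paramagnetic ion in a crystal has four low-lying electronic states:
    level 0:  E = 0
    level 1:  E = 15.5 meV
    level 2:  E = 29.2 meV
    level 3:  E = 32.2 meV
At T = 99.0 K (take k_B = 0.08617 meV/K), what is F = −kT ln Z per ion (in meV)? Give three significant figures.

-1.68 meV

k_BT = 0.08617 × 99.0 K = 8.5308 meV.
Eᵢ/kT = 0, 1.8169, 3.4229, 3.7746.
Z = Σ e^(−Eᵢ/kT) = e^(−0) + e^(−1.8169) + e^(−3.4229) + e^(−3.7746) = 1.0000 + 0.16253 + 0.032618 + 0.022946 = 1.2181.
F = −kT ln Z = −8.5308 × ln(1.2181) = −8.5308 × 0.19729 = -1.68 meV.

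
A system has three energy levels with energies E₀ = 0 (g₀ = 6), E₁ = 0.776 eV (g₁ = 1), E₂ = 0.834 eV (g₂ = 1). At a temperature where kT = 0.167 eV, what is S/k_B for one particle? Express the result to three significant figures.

1.81

Eᵢ/kT = 0, 4.6467, 4.9940.
Z = Σ gᵢe^(−Eᵢ/kT) = 6·e^(−0) + 1·e^(−4.6467) + 1·e^(−4.9940) = 6.0000 + 0.0095932 + 0.0067785 = 6.0164.
⟨E⟩ = Σ EᵢPᵢ = 0.0021770 eV.
S/k_B = ln Z + ⟨E⟩/kT = ln(6.0164) + 0.0021770/0.167 = 1.7945 + 0.013036 = 1.81.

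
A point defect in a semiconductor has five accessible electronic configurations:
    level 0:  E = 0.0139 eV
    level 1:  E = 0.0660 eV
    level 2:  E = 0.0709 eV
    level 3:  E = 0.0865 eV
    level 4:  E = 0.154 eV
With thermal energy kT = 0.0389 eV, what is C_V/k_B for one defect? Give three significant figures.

0.697

Eᵢ/kT = 0.35733, 1.6967, 1.8226, 2.2237, 3.9589.
Z = Σ e^(−Eᵢ/kT) = e^(−0.35733) + e^(−1.6967) + e^(−1.8226) + e^(−2.2237) + e^(−3.9589) = 0.69954 + 0.18329 + 0.16161 + 0.10821 + 0.019084 = 1.1717.
⟨E⟩ = 0.038899 eV, ⟨E²⟩ = 0.0025674 eV².
C_V/k_B = (⟨E²⟩ − ⟨E⟩²)/(kT)² = (0.0025674 − 0.0015131)/0.0015132 = 0.697.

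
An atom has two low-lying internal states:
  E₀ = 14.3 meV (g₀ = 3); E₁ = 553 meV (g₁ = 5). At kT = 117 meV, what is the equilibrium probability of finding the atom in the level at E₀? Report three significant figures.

0.984

Eᵢ/kT = 0.12222, 4.7265.
Z = Σ gᵢe^(−Eᵢ/kT) = 3·e^(−0.12222) + 5·e^(−4.7265) = 2.6549 + 0.044287 = 2.6992.
P₀ = g₀ e^(−E₀/kT) / Z = 2.6549/2.6992 = 0.984.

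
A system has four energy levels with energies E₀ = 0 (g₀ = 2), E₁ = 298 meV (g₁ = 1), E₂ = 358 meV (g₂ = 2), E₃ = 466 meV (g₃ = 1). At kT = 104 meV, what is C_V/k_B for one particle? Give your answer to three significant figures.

Eᵢ/kT = 0, 2.8654, 3.4423, 4.4808.
Z = Σ gᵢe^(−Eᵢ/kT) = 2·e^(−0) + 1·e^(−2.8654) + 2·e^(−3.4423) + 1·e^(−4.4808) = 2.0000 + 0.056960 + 0.063982 + 0.011324 = 2.1323.
⟨E⟩ = 21.177 meV, ⟨E²⟩ = 7371.2 meV².
C_V/k_B = (⟨E²⟩ − ⟨E⟩²)/(kT)² = (7371.2 − 448.47)/10816 = 0.640.

0.640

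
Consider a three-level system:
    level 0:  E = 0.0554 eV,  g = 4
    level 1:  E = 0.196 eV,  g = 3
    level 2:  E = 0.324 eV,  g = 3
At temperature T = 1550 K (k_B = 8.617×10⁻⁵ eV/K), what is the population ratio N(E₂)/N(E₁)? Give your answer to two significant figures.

k_BT = 8.617×10⁻⁵ × 1550 K = 0.1336 eV.
n₂/n₁ = (g₂/g₁) exp[−(E₂−E₁)/kT] = (3/3) × exp(−(0.128 eV)/(0.1336 eV)) = (3/3) × exp(-0.9581) = 0.38.

0.38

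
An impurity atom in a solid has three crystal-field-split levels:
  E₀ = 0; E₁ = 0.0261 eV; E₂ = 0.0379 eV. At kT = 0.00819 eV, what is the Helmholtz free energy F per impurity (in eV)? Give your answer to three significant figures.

Eᵢ/kT = 0, 3.1868, 4.6276.
Z = Σ e^(−Eᵢ/kT) = e^(−0) + e^(−3.1868) + e^(−4.6276) = 1.0000 + 0.041304 + 0.0097782 = 1.0511.
F = −kT ln Z = −0.00819 × ln(1.0511) = −0.00819 × 0.049837 = -0.000408 eV.

-0.000408 eV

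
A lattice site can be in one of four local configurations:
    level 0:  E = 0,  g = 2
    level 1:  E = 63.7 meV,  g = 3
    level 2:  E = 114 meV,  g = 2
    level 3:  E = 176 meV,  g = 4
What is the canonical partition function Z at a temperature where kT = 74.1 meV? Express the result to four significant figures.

Eᵢ/kT = 0, 0.859649, 1.53846, 2.37517.
Z = Σ gᵢe^(−Eᵢ/kT) = 2·e^(−0) + 3·e^(−0.859649) + 2·e^(−1.53846) + 4·e^(−2.37517) = 2.00000 + 1.26993 + 0.429423 + 0.371995 = 4.07135.

Z = 4.071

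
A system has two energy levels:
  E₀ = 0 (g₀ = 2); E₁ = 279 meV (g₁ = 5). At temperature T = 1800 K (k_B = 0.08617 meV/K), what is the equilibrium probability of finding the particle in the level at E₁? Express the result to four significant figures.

0.2927

k_BT = 0.08617 × 1800 K = 155.106 meV.
Eᵢ/kT = 0, 1.79877.
Z = Σ gᵢe^(−Eᵢ/kT) = 2·e^(−0) + 5·e^(−1.79877) = 2.00000 + 0.827512 = 2.82751.
P₁ = g₁ e^(−E₁/kT) / Z = 0.827512/2.82751 = 0.2927.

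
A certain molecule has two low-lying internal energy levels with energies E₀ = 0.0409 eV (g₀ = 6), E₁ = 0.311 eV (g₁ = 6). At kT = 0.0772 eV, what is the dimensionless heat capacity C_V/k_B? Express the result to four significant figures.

Eᵢ/kT = 0.529793, 4.02850.
Z = Σ gᵢe^(−Eᵢ/kT) = 6·e^(−0.529793) + 6·e^(−4.02850) = 3.53236 + 0.106806 = 3.63917.
⟨E⟩ = 0.0488271 eV, ⟨E²⟩ = 0.00446238 eV².
C_V/k_B = (⟨E²⟩ − ⟨E⟩²)/(kT)² = (0.00446238 − 0.00238409)/0.00595984 = 0.3487.

0.3487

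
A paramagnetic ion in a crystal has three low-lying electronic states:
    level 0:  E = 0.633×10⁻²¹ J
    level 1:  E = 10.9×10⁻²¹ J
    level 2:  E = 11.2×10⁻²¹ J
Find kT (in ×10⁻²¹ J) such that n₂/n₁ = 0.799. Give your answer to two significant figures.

n₂/n₁ = exp[−(E₂−E₁)/kT] = 0.799.
⇒ (E₂−E₁)/kT = ln(1/0.799) = ln(1.252) = 0.2247.
kT = 0.3 ×10⁻²¹ J / 0.2247 = 1.3 ×10⁻²¹ J.

1.3 ×10⁻²¹ J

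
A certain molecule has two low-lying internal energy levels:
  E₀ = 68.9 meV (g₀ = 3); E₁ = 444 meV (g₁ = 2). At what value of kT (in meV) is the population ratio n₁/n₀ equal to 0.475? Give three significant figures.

n₁/n₀ = (g₁/g₀) exp[−(E₁−E₀)/kT] = 0.475.
⇒ (E₁−E₀)/kT = ln((2/3)/0.475) = ln(1.4035) = 0.33897.
kT = 375.1 meV / 0.33897 = 1110 meV.

1110 meV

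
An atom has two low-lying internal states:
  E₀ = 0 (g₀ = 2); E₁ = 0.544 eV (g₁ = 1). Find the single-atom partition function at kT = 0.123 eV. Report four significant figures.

Z = 2.012

Eᵢ/kT = 0, 4.42276.
Z = Σ gᵢe^(−Eᵢ/kT) = 2·e^(−0) + 1·e^(−4.42276) = 2.00000 + 0.0120011 = 2.01200.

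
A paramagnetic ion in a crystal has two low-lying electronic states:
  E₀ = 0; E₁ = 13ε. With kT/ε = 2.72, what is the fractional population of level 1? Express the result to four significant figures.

0.008331

Eᵢ/kT = 0, 4.77941.
Z = Σ e^(−Eᵢ/kT) = e^(−0) + e^(−4.77941) = 1.00000 + 0.00840095 = 1.00840.
P₁ = e^(−E₁/kT) / Z = 0.00840095/1.00840 = 0.008331.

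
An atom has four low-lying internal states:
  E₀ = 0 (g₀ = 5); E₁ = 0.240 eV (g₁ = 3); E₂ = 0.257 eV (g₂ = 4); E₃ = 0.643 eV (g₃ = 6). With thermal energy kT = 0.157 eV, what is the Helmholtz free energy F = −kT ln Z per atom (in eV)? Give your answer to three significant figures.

Eᵢ/kT = 0, 1.5287, 1.6369, 4.0955.
Z = Σ gᵢe^(−Eᵢ/kT) = 5·e^(−0) + 3·e^(−1.5287) + 4·e^(−1.6369) + 6·e^(−4.0955) = 5.0000 + 0.65045 + 0.77833 + 0.099885 = 6.5287.
F = −kT ln Z = −0.157 × ln(6.5287) = −0.157 × 1.8762 = -0.295 eV.

-0.295 eV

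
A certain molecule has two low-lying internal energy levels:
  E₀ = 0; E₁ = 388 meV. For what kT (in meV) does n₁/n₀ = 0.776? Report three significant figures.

n₁/n₀ = exp[−(E₁−E₀)/kT] = 0.776.
⇒ (E₁−E₀)/kT = ln(1/0.776) = ln(1.2887) = 0.25363.
kT = 388 meV / 0.25363 = 1530 meV.

1530 meV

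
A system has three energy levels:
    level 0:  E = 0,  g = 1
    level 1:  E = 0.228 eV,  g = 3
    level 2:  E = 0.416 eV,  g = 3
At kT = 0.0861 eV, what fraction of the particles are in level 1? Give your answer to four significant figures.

Eᵢ/kT = 0, 2.64808, 4.83159.
Z = Σ gᵢe^(−Eᵢ/kT) = 1·e^(−0) + 3·e^(−2.64808) + 3·e^(−4.83159) = 1.00000 + 0.212361 + 0.0239215 = 1.23628.
P₁ = g₁ e^(−E₁/kT) / Z = 0.212361/1.23628 = 0.1718.

0.1718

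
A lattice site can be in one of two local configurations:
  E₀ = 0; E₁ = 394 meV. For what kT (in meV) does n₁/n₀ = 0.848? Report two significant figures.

n₁/n₀ = exp[−(E₁−E₀)/kT] = 0.848.
⇒ (E₁−E₀)/kT = ln(1/0.848) = ln(1.179) = 0.1647.
kT = 394 meV / 0.1647 = 2400 meV.

2400 meV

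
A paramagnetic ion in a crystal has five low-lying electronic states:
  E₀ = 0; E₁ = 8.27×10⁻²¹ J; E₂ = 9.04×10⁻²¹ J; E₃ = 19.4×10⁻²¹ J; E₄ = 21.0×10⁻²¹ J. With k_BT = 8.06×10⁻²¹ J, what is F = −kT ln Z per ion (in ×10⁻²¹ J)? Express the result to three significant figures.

Eᵢ/kT = 0, 1.0261, 1.1216, 2.4069, 2.6055.
Z = Σ e^(−Eᵢ/kT) = e^(−0) + e^(−1.0261) + e^(−1.1216) + e^(−2.4069) + e^(−2.6055) = 1.0000 + 0.35840 + 0.32576 + 0.090094 + 0.073866 = 1.8481.
F = −kT ln Z = −8.06 × ln(1.8481) = −8.06 × 0.61416 = -4.95 ×10⁻²¹ J.

-4.95 ×10⁻²¹ J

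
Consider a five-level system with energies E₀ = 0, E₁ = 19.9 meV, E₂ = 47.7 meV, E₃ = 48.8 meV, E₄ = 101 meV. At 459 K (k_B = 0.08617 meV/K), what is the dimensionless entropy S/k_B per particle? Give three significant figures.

1.36

k_BT = 0.08617 × 459 K = 39.552 meV.
Eᵢ/kT = 0, 0.50314, 1.2060, 1.2338, 2.5536.
Z = Σ e^(−Eᵢ/kT) = e^(−0) + e^(−0.50314) + e^(−1.2060) + e^(−1.2338) + e^(−2.5536) = 1.0000 + 0.60463 + 0.29939 + 0.29118 + 0.077801 = 2.2730.
⟨E⟩ = Σ EᵢPᵢ = 21.285 meV.
S/k_B = ln Z + ⟨E⟩/kT = ln(2.2730) + 21.285/39.552 = 0.82110 + 0.53815 = 1.36.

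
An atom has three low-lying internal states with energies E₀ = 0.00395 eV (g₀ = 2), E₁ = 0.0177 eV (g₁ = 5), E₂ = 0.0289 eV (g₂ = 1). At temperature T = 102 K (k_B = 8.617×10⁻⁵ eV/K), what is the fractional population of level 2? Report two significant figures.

0.019

k_BT = 8.617×10⁻⁵ × 102 K = 0.008789 eV.
Eᵢ/kT = 0.4494, 2.014, 3.288.
Z = Σ gᵢe^(−Eᵢ/kT) = 2·e^(−0.4494) + 5·e^(−2.014) + 1·e^(−3.288) = 1.276 + 0.6673 + 0.03733 = 1.981.
P₂ = g₂ e^(−E₂/kT) / Z = 0.03733/1.981 = 0.019.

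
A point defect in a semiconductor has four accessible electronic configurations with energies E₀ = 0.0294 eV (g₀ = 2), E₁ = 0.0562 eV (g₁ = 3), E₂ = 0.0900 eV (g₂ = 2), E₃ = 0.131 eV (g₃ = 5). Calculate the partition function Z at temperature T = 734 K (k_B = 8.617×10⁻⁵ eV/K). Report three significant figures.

k_BT = 8.617×10⁻⁵ × 734 K = 0.063249 eV.
Eᵢ/kT = 0.46483, 0.88855, 1.4229, 2.0712.
Z = Σ gᵢe^(−Eᵢ/kT) = 2·e^(−0.46483) + 3·e^(−0.88855) + 2·e^(−1.4229) + 5·e^(−2.0712) = 1.2565 + 1.2338 + 0.48203 + 0.63017 = 3.6025.

Z = 3.60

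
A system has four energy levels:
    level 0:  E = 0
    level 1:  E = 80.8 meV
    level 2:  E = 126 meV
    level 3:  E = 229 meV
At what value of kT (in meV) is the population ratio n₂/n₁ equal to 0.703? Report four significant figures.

128.3 meV

n₂/n₁ = exp[−(E₂−E₁)/kT] = 0.703.
⇒ (E₂−E₁)/kT = ln(1/0.703) = ln(1.42248) = 0.352402.
kT = 45.2 meV / 0.352402 = 128.3 meV.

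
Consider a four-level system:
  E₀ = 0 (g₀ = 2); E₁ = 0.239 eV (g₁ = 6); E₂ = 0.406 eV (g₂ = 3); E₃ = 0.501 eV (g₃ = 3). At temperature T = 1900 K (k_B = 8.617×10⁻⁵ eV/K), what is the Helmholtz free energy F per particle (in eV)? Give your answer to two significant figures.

k_BT = 8.617×10⁻⁵ × 1900 K = 0.1637 eV.
Eᵢ/kT = 0, 1.460, 2.480, 3.060.
Z = Σ gᵢe^(−Eᵢ/kT) = 2·e^(−0) + 6·e^(−1.460) + 3·e^(−2.480) + 3·e^(−3.060) = 2.000 + 1.393 + 0.2512 + 0.1407 = 3.785.
F = −kT ln Z = −0.1637 × ln(3.785) = −0.1637 × 1.331 = -0.22 eV.

-0.22 eV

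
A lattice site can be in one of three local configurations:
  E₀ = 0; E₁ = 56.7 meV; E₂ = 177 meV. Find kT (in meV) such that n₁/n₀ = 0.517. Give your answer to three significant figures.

n₁/n₀ = exp[−(E₁−E₀)/kT] = 0.517.
⇒ (E₁−E₀)/kT = ln(1/0.517) = ln(1.9342) = 0.65969.
kT = 56.7 meV / 0.65969 = 85.9 meV.

85.9 meV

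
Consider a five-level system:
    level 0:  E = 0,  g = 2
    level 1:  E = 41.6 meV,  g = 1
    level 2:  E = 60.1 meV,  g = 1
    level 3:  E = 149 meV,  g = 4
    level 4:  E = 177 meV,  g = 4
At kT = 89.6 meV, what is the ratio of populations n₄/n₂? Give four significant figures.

1.085

n₄/n₂ = (g₄/g₂) exp[−(E₄−E₂)/kT] = (4/1) × exp(−(116.9 meV)/(89.6 meV)) = (4/1) × exp(-1.30469) = 1.085.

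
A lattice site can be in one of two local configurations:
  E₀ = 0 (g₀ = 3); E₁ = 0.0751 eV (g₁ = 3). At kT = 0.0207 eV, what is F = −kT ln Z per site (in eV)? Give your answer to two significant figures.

-0.023 eV

Eᵢ/kT = 0, 3.628.
Z = Σ gᵢe^(−Eᵢ/kT) = 3·e^(−0) + 3·e^(−3.628) = 3.000 + 0.07971 = 3.080.
F = −kT ln Z = −0.0207 × ln(3.080) = −0.0207 × 1.125 = -0.023 eV.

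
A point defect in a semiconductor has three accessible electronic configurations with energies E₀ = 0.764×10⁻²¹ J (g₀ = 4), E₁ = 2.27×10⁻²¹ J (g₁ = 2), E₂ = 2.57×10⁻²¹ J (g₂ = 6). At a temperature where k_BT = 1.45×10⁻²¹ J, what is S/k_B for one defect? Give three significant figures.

2.31

Eᵢ/kT = 0.52690, 1.5655, 1.7724.
Z = Σ gᵢe^(−Eᵢ/kT) = 4·e^(−0.52690) + 2·e^(−1.5655) + 6·e^(−1.7724) = 2.3617 + 0.41797 + 1.0195 = 3.7992.
⟨E⟩ = Σ EᵢPᵢ = 1.4143 ×10⁻²¹ J.
S/k_B = ln Z + ⟨E⟩/kT = ln(3.7992) + 1.4143/1.45 = 1.3348 + 0.97538 = 2.31.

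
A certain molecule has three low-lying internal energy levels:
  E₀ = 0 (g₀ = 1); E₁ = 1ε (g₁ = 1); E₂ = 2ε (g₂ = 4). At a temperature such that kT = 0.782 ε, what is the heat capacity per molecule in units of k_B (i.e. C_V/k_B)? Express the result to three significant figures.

Eᵢ/kT = 0, 1.2788, 2.5575.
Z = Σ gᵢe^(−Eᵢ/kT) = 1·e^(−0) + 1·e^(−1.2788) + 4·e^(−2.5575) = 1.0000 + 0.27837 + 0.30999 = 1.5884.
⟨E⟩ = 0.56557 ε, ⟨E²⟩ = 0.95589 ε².
C_V/k_B = (⟨E²⟩ − ⟨E⟩²)/(kT)² = (0.95589 − 0.31987)/0.61152 = 1.04.

1.04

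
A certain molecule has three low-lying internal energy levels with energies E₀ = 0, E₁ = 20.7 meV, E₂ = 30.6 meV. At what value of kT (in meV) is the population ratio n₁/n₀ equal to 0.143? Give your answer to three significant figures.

10.6 meV

n₁/n₀ = exp[−(E₁−E₀)/kT] = 0.143.
⇒ (E₁−E₀)/kT = ln(1/0.143) = ln(6.9930) = 1.9449.
kT = 20.7 meV / 1.9449 = 10.6 meV.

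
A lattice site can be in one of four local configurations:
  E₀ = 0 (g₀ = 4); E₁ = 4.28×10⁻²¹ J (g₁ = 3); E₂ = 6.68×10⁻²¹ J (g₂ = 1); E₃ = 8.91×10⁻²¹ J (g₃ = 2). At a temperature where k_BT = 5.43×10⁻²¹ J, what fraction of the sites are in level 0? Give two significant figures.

Eᵢ/kT = 0, 0.7882, 1.230, 1.641.
Z = Σ gᵢe^(−Eᵢ/kT) = 4·e^(−0) + 3·e^(−0.7882) + 1·e^(−1.230) + 2·e^(−1.641) = 4.000 + 1.364 + 0.2923 + 0.3876 = 6.044.
P₀ = g₀ e^(−E₀/kT) / Z = 4.000/6.044 = 0.66.

0.66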